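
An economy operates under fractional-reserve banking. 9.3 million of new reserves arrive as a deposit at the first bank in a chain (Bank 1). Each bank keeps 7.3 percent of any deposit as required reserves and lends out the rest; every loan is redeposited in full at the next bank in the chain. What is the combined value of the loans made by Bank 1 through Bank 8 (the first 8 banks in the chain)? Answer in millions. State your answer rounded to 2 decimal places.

Bank i lends (1 − rr)^i of the original deposit: Bank 1 lends 9.3·0.9270 = 8.6211, Bank 2 lends 9.3·0.9270² ≈ 7.9918, and so on.
Summing a geometric series: total = 9.3·[0.9270·(1 − 0.9270^8) / (1 − 0.9270)] ≈ 53.6985 million.

53.70 million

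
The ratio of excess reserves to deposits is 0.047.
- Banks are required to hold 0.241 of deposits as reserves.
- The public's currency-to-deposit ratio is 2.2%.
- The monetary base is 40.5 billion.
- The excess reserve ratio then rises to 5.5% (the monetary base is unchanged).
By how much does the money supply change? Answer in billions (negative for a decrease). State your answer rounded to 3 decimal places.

Initially m₁ = (1 + 0.022) / (0.241 + 0.047 + 0.022) ≈ 3.296774, so M₁ = 3.296774 × 40.5 ≈ 133.5193 billion.
After the change m₂ = (1 + 0.022) / (0.241 + 0.055 + 0.022) ≈ 3.213836, so M₂ = 3.213836 × 40.5 ≈ 130.1604 billion.
ΔM = M₂ − M₁ = 130.1604 − 133.5193 = -3.3589 billion.

-3.359 billion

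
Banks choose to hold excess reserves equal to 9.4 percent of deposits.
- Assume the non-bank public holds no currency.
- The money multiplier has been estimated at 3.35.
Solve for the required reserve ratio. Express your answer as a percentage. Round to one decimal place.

Using m = 3.35. Since m = (1 + c)/(c + rr + e), the denominator satisfies c + rr + e = (1 + c)/m = (1 + 0) / 3.35 ≈ 0.298507.
With c = 0 and e = 0.094, the required reserve ratio is 0.298507 − 0 − 0.094 = 0.204507.

20.5%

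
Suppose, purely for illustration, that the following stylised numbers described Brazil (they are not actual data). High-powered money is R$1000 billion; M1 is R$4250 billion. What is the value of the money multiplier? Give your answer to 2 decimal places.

The money multiplier is m = M / MB = 4250 / 1000 = 4.25000.

4.25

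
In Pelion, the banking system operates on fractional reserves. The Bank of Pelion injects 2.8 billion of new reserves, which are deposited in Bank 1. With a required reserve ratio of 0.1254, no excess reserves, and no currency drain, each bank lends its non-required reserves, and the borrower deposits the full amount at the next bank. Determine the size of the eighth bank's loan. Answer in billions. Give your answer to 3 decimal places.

Each bank lends a fraction (1 − rr) = 0.8746 of the deposit it receives, so Bank 8 receives 2.8·0.8746^7 and lends 2.8·0.8746^8 ≈ 0.9586 billion.

0.959 billion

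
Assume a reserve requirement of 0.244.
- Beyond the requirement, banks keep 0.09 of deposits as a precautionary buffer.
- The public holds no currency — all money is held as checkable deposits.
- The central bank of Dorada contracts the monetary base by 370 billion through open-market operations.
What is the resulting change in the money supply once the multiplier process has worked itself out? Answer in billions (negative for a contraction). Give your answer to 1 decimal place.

-1107.8 billion

The money multiplier is m = 1 / (rr + e) = 1 / (0.244 + 0.09) ≈ 2.99401.
The sale removes 370 billion of base, so ΔM = m × ΔMB = 2.99401 × (−370) = -1107.7837 billion.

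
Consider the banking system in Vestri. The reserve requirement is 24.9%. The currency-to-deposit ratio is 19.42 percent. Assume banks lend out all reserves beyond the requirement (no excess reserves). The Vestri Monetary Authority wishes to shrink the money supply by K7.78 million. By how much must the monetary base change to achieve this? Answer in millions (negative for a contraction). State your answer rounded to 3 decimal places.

-2.887 million

The money multiplier is m = (1 + c) / (rr + c) = (1 + 0.1942) / (0.249 + 0.1942) ≈ 2.69449.
ΔMB = ΔM / m = (−7.78) / 2.69449 ≈ -2.8874 million.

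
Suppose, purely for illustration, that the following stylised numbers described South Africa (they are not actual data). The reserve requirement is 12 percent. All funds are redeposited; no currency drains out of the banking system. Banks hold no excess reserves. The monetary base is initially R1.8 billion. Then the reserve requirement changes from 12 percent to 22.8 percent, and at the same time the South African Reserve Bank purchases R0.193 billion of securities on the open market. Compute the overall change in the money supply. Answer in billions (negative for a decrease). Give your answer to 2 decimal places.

Before: m₁ = 1 / (0.12) ≈ 8.3333, MB₁ = 1.8, so M₁ = 8.3333 × 1.8 ≈ 14.9999 billion.
After: m₂ = 1 / (0.228) ≈ 4.3860, MB₂ = 1.8 + 0.193 = 1.993, so M₂ = 4.3860 × 1.993 ≈ 8.7413 billion.
ΔM = M₂ − M₁ = 8.7413 − 14.9999 = -6.2586 billion.

-6.26 billion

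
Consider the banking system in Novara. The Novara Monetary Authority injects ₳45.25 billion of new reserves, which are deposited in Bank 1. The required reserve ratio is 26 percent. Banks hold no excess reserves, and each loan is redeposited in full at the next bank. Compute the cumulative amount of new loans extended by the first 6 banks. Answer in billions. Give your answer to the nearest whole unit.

Bank i lends (1 − rr)^i of the original deposit: Bank 1 lends 45.25·0.7400 = 33.4850, Bank 2 lends 45.25·0.7400² = 24.7789, and so on.
Summing a geometric series: total = 45.25·[0.7400·(1 − 0.7400^6) / (1 − 0.7400)] ≈ 107.6406 billion.

₳108 billion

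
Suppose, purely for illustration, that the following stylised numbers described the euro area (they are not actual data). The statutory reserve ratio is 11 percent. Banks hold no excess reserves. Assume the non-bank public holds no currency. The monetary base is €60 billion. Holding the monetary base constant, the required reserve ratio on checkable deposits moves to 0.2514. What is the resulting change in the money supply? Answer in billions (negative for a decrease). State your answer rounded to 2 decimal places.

-306.79 billion

Initially m₁ = 1 / (0.11) ≈ 9.09091, so M₁ = 9.09091 × 60 = 545.4546 billion.
After the change m₂ = 1 / (0.2514) ≈ 3.97772, so M₂ = 3.97772 × 60 = 238.6632 billion.
ΔM = M₂ − M₁ = 238.6632 − 545.4546 = -306.7914 billion.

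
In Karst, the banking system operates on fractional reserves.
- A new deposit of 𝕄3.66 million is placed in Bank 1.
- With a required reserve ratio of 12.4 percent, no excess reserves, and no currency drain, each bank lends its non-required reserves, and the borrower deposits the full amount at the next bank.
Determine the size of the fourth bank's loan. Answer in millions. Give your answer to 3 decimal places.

Each bank lends a fraction (1 − rr) = 0.8760 of the deposit it receives, so Bank 4 receives 3.66·0.8760^3 and lends 3.66·0.8760^4 ≈ 2.1552 million.

𝕄2.155 million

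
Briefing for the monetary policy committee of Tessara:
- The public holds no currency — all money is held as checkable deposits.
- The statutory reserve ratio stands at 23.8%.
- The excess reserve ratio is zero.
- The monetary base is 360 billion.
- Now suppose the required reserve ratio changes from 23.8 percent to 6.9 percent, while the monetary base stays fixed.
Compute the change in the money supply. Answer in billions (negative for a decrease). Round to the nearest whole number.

3705 billion

Initially m₁ = 1 / (0.238) ≈ 4.2017, so M₁ = 4.2017 × 360 = 1512.612 billion.
After the change m₂ = 1 / (0.069) ≈ 14.4928, so M₂ = 14.4928 × 360 = 5217.408 billion.
ΔM = M₂ − M₁ = 5217.408 − 1512.612 = 3704.796 billion.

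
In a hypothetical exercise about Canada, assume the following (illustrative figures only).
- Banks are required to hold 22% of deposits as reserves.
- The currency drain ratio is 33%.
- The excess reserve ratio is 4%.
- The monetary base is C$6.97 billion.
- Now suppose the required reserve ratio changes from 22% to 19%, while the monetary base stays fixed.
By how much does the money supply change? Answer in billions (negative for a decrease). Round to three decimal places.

C$0.842 billion

Initially m₁ = (1 + 0.33) / (0.22 + 0.04 + 0.33) ≈ 2.25424, so M₁ = 2.25424 × 6.97 ≈ 15.7121 billion.
After the change m₂ = (1 + 0.33) / (0.19 + 0.04 + 0.33) = 2.37500, so M₂ = 2.37500 × 6.97 ≈ 16.5538 billion.
ΔM = M₂ − M₁ = 16.5538 − 15.7121 = 0.8417 billion.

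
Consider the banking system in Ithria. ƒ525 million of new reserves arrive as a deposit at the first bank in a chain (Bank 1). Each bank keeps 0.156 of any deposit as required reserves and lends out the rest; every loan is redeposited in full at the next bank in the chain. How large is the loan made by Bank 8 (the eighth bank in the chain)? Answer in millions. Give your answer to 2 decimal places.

Each bank lends a fraction (1 − rr) = 0.8440 of the deposit it receives, so Bank 8 receives 525·0.8440^7 and lends 525·0.8440^8 ≈ 135.1758 million.

ƒ135.18 million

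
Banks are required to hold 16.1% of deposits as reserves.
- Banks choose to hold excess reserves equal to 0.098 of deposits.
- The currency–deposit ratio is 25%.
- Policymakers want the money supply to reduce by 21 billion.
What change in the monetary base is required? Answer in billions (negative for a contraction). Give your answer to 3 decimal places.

-8.551 billion

The money multiplier is m = (1 + c) / (rr + e + c) = (1 + 0.25) / (0.161 + 0.098 + 0.25) ≈ 2.455796.
ΔMB = ΔM / m = (−21) / 2.455796 ≈ -8.5512 billion.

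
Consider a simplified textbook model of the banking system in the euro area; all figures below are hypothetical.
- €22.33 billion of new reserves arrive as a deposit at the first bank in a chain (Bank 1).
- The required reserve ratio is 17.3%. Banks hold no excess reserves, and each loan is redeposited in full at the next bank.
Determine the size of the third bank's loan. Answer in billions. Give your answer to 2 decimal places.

Each bank lends a fraction (1 − rr) = 0.8270 of the deposit it receives, so Bank 3 receives 22.33·0.8270^2 and lends 22.33·0.8270^3 ≈ 12.6301 billion.

€12.63 billion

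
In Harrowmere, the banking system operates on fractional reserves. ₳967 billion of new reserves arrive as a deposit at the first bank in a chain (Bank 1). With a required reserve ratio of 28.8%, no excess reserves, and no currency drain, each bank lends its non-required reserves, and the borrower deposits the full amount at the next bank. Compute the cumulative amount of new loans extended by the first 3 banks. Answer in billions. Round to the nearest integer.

Bank i lends (1 − rr)^i of the original deposit: Bank 1 lends 967·0.7120 = 688.5040, Bank 2 lends 967·0.7120² ≈ 490.2148, and so on.
Summing a geometric series: total = 967·[0.7120·(1 − 0.7120^3) / (1 − 0.7120)] ≈ 1527.7518 billion.

₳1528 billion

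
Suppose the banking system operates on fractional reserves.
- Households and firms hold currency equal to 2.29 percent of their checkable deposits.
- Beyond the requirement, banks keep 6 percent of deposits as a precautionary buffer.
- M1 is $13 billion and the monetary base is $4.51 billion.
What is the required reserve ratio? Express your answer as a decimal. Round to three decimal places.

0.272

Using m = M/MB = 13/4.51 ≈ 2.882483. Since m = (1 + c)/(c + rr + e), the denominator satisfies c + rr + e = (1 + c)/m = (1 + 0.0229) / 2.882483 ≈ 0.354868.
With c = 0.0229 and e = 0.06, the required reserve ratio is 0.354868 − 0.0229 − 0.06 = 0.271968.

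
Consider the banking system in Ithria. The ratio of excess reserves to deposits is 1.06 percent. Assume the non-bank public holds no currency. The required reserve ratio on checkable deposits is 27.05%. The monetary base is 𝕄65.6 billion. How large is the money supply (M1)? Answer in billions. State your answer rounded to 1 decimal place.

𝕄233.4 billion

The money multiplier is m = 1 / (rr + e) = 1 / (0.2705 + 0.0106) ≈ 3.5575.
So M = m × MB = 3.5575 × 65.6 = 233.372 billion.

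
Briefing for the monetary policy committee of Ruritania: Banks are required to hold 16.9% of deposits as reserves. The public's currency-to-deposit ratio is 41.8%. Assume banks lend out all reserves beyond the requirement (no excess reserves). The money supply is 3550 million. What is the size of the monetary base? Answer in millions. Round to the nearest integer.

1470 million

The money multiplier is m = (1 + c) / (rr + c) = (1 + 0.418) / (0.169 + 0.418) ≈ 2.41567.
MB = M / m = 3550 / 2.41567 ≈ 1469.5716 million.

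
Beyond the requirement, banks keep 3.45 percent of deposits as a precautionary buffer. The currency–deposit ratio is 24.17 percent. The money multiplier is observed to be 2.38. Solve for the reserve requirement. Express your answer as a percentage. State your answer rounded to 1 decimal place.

Using m = 2.38. Since m = (1 + c)/(c + rr + e), the denominator satisfies c + rr + e = (1 + c)/m = (1 + 0.2417) / 2.38 ≈ 0.521723.
With c = 0.2417 and e = 0.0345, the reserve requirement is 0.521723 − 0.2417 − 0.0345 = 0.245523.

24.6%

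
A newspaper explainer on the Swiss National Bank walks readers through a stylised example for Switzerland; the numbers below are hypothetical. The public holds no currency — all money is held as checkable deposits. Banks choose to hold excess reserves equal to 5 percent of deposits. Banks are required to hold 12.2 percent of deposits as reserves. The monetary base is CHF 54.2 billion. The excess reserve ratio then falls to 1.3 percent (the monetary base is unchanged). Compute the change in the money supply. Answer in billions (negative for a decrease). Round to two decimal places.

CHF 86.37 billion

Initially m₁ = 1 / (0.122 + 0.05) ≈ 5.81395, so M₁ = 5.81395 × 54.2 ≈ 315.1161 billion.
After the change m₂ = 1 / (0.122 + 0.013) ≈ 7.40741, so M₂ = 7.40741 × 54.2 ≈ 401.4816 billion.
ΔM = M₂ − M₁ = 401.4816 − 315.1161 = 86.3655 billion.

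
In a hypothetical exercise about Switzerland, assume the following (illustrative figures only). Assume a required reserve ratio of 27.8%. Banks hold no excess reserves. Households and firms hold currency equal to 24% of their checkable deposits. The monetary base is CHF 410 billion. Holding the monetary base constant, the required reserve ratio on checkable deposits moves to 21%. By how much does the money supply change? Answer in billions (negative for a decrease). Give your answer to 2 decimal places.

CHF 148.31 billion

Initially m₁ = (1 + 0.24) / (0.278 + 0.24) ≈ 2.393822, so M₁ = 2.393822 × 410 ≈ 981.467 billion.
After the change m₂ = (1 + 0.24) / (0.21 + 0.24) ≈ 2.755556, so M₂ = 2.755556 × 410 ≈ 1129.778 billion.
ΔM = M₂ − M₁ = 1129.778 − 981.467 = 148.311 billion.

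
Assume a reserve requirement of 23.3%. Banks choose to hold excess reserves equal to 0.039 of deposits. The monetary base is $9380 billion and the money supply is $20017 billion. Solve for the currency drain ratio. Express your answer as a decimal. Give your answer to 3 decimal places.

Using m = M/MB = 20017/9380 ≈ 2.134009. From m = (1 + c)/(c + rr + e), rearranging gives 1 + c = m·(c + rr + e), so c·(1 − m) = m·(rr + e) − 1.
Hence c = [m·(rr + e) − 1]/(1 − m) = [2.134009 × (0.233 + 0.039) − 1] / (1 − 2.134009) ≈ 0.369970.

0.370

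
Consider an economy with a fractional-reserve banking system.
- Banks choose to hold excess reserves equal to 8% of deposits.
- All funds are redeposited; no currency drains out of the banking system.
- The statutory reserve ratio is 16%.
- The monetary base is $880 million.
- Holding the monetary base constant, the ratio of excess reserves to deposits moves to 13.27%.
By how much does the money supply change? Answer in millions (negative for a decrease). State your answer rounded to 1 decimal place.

-660.2 million

Initially m₁ = 1 / (0.16 + 0.08) ≈ 4.16667, so M₁ = 4.16667 × 880 = 3666.6696 million.
After the change m₂ = 1 / (0.16 + 0.1327) ≈ 3.41647, so M₂ = 3.41647 × 880 = 3006.4936 million.
ΔM = M₂ − M₁ = 3006.4936 − 3666.6696 = -660.176 million.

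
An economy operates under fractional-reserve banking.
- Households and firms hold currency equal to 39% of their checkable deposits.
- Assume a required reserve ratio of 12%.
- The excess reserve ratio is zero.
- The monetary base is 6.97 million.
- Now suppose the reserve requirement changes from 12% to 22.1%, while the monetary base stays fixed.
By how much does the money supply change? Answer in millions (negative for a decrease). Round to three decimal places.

-3.140 million

Initially m₁ = (1 + 0.39) / (0.12 + 0.39) ≈ 2.72549, so M₁ = 2.72549 × 6.97 ≈ 18.9967 million.
After the change m₂ = (1 + 0.39) / (0.221 + 0.39) ≈ 2.27496, so M₂ = 2.27496 × 6.97 ≈ 15.8565 million.
ΔM = M₂ − M₁ = 15.8565 − 18.9967 = -3.1402 million.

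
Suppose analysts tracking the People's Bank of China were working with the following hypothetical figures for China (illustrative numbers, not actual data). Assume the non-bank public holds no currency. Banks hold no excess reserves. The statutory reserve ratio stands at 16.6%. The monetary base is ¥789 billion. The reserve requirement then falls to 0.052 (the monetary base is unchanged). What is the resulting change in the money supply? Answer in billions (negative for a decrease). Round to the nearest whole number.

¥10420 billion

Initially m₁ = 1 / (0.166) ≈ 6.0241, so M₁ = 6.0241 × 789 = 4753.0149 billion.
After the change m₂ = 1 / (0.052) ≈ 19.2308, so M₂ = 19.2308 × 789 = 15173.1012 billion.
ΔM = M₂ − M₁ = 15173.1012 − 4753.0149 = 10420.0863 billion.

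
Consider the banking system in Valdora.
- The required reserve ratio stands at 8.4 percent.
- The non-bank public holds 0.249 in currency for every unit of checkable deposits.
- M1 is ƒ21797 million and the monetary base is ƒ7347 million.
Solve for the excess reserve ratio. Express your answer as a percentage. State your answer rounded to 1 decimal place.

Using m = M/MB = 21797/7347 ≈ 2.966789. Since m = (1 + c)/(c + rr + e), the denominator satisfies c + rr + e = (1 + c)/m = (1 + 0.249) / 2.966789 ≈ 0.420994.
With c = 0.249 and rr = 0.084, the excess reserve ratio is 0.420994 − 0.249 − 0.084 = 0.087994.

8.8%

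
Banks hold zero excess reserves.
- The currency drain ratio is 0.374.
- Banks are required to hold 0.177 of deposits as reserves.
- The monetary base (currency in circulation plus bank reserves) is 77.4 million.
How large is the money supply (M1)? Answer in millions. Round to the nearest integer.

193 million

The money multiplier is m = (1 + c) / (rr + c) = (1 + 0.374) / (0.177 + 0.374) ≈ 2.4936.
So M = m × MB = 2.4936 × 77.4 ≈ 193.0046 million.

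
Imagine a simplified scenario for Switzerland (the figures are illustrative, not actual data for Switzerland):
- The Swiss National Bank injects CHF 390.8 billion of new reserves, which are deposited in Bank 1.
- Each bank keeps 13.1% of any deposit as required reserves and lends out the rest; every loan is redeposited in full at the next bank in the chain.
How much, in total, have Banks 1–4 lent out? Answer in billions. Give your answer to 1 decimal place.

Bank i lends (1 − rr)^i of the original deposit: Bank 1 lends 390.8·0.8690 = 339.6052, Bank 2 lends 390.8·0.8690² ≈ 295.1169, and so on.
Summing a geometric series: total = 390.8·[0.8690·(1 − 0.8690^4) / (1 − 0.8690)] ≈ 1114.0395 billion.

CHF 1114.0 billion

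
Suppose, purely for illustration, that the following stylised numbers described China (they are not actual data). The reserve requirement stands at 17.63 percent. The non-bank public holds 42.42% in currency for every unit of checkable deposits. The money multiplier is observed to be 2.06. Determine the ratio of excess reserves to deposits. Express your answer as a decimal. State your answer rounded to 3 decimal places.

Using m = 2.06. Since m = (1 + c)/(c + rr + e), the denominator satisfies c + rr + e = (1 + c)/m = (1 + 0.4242) / 2.06 ≈ 0.691359.
With c = 0.4242 and rr = 0.1763, the ratio of excess reserves to deposits is 0.691359 − 0.4242 − 0.1763 = 0.090859.

0.091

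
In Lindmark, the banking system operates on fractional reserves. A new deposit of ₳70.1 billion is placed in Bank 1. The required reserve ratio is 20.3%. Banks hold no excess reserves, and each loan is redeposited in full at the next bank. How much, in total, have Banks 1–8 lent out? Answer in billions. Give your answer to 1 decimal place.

Bank i lends (1 − rr)^i of the original deposit: Bank 1 lends 70.1·0.7970 = 55.8697, Bank 2 lends 70.1·0.7970² ≈ 44.5282, and so on.
Summing a geometric series: total = 70.1·[0.7970·(1 − 0.7970^8) / (1 − 0.7970)] ≈ 230.4131 billion.

₳230.4 billion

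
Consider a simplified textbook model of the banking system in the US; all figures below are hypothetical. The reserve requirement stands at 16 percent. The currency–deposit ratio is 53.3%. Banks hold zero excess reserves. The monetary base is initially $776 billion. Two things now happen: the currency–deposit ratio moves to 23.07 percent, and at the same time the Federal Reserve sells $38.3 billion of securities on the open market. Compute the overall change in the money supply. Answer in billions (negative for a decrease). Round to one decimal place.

$607.1 billion

Before: m₁ = (1 + 0.533) / (0.16 + 0.533) ≈ 2.21212, MB₁ = 776, so M₁ = 2.21212 × 776 ≈ 1716.6051 billion.
After: m₂ = (1 + 0.2307) / (0.16 + 0.2307) ≈ 3.14999, MB₂ = 776 − 38.3 = 737.7, so M₂ = 3.14999 × 737.7 ≈ 2323.7476 billion.
ΔM = M₂ − M₁ = 2323.7476 − 1716.6051 = 607.1425 billion.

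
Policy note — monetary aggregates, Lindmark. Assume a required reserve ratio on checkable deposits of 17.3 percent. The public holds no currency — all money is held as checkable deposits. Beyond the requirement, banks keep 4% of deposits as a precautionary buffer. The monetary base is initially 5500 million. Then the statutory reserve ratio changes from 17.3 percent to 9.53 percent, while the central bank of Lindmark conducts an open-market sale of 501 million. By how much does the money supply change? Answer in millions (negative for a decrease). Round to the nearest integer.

11126 million

Before: m₁ = 1 / (0.173 + 0.04) ≈ 4.69484, MB₁ = 5500, so M₁ = 4.69484 × 5500 = 25821.62 million.
After: m₂ = 1 / (0.0953 + 0.04) ≈ 7.39098, MB₂ = 5500 − 501 = 4999, so M₂ = 7.39098 × 4999 ≈ 36947.509 million.
ΔM = M₂ − M₁ = 36947.509 − 25821.62 = 11125.889 million.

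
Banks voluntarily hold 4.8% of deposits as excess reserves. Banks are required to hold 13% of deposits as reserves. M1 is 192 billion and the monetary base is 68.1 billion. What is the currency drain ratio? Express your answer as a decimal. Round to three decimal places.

0.274

Using m = M/MB = 192/68.1 ≈ 2.819383. From m = (1 + c)/(c + rr + e), rearranging gives 1 + c = m·(c + rr + e), so c·(1 − m) = m·(rr + e) − 1.
Hence c = [m·(rr + e) − 1]/(1 − m) = [2.819383 × (0.13 + 0.048) − 1] / (1 − 2.819383) ≈ 0.273802.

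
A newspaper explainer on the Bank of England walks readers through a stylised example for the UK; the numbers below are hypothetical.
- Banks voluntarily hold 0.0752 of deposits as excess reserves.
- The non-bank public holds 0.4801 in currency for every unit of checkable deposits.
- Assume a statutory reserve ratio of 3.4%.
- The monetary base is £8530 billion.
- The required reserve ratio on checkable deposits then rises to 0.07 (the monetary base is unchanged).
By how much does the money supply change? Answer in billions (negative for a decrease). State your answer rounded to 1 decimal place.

Initially m₁ = (1 + 0.4801) / (0.034 + 0.0752 + 0.4801) ≈ 2.511624, so M₁ = 2.511624 × 8530 ≈ 21424.1527 billion.
After the change m₂ = (1 + 0.4801) / (0.07 + 0.0752 + 0.4801) ≈ 2.367024, so M₂ = 2.367024 × 8530 ≈ 20190.7147 billion.
ΔM = M₂ − M₁ = 20190.7147 − 21424.1527 = -1233.438 billion.

-1233.4 billion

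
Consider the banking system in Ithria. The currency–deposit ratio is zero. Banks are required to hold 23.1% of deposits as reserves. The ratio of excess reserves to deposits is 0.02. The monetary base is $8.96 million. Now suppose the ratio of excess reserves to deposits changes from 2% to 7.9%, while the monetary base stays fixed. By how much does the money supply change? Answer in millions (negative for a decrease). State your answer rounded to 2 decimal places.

Initially m₁ = 1 / (0.231 + 0.02) ≈ 3.9841, so M₁ = 3.9841 × 8.96 ≈ 35.6975 million.
After the change m₂ = 1 / (0.231 + 0.079) ≈ 3.2258, so M₂ = 3.2258 × 8.96 ≈ 28.9032 million.
ΔM = M₂ − M₁ = 28.9032 − 35.6975 = -6.7943 million.

-6.79 million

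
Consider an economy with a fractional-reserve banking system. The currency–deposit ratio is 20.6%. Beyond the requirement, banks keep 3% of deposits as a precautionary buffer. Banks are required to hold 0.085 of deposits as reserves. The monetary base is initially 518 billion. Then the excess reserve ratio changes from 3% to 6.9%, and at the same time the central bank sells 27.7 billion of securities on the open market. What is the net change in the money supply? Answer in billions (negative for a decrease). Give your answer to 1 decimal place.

Before: m₁ = (1 + 0.206) / (0.085 + 0.03 + 0.206) ≈ 3.75701, MB₁ = 518, so M₁ = 3.75701 × 518 ≈ 1946.1312 billion.
After: m₂ = (1 + 0.206) / (0.085 + 0.069 + 0.206) = 3.35, MB₂ = 518 − 27.7 = 490.3, so M₂ = 3.35 × 490.3 = 1642.505 billion.
ΔM = M₂ − M₁ = 1642.505 − 1946.1312 = -303.6262 billion.

-303.6 billion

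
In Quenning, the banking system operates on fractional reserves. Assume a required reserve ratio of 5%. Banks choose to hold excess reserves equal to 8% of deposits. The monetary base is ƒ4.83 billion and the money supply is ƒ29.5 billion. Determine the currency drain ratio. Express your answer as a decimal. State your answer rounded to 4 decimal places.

Using m = M/MB = 29.5/4.83 ≈ 6.107660. From m = (1 + c)/(c + rr + e), rearranging gives 1 + c = m·(c + rr + e), so c·(1 − m) = m·(rr + e) − 1.
Hence c = [m·(rr + e) − 1]/(1 − m) = [6.107660 × (0.05 + 0.08) − 1] / (1 − 6.107660) ≈ 0.040332.

0.0403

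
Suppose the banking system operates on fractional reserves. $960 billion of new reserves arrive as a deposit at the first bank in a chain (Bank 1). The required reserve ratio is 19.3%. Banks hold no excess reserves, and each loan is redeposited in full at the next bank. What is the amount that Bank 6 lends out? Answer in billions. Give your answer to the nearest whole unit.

Each bank lends a fraction (1 − rr) = 0.8070 of the deposit it receives, so Bank 6 receives 960·0.8070^5 and lends 960·0.8070^6 ≈ 265.1627 billion.

$265 billion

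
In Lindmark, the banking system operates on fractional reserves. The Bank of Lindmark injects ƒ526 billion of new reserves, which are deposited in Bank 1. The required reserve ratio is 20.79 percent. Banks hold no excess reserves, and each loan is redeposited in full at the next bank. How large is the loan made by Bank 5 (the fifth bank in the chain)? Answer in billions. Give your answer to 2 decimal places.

ƒ164.02 billion

Each bank lends a fraction (1 − rr) = 0.7921 of the deposit it receives, so Bank 5 receives 526·0.7921^4 and lends 526·0.7921^5 ≈ 164.0158 billion.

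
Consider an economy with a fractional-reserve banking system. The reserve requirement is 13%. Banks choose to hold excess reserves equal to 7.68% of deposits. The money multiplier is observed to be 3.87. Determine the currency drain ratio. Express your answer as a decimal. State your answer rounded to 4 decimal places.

Using m = 3.87. From m = (1 + c)/(c + rr + e), rearranging gives 1 + c = m·(c + rr + e), so c·(1 − m) = m·(rr + e) − 1.
Hence c = [m·(rr + e) − 1]/(1 − m) = [3.87 × (0.13 + 0.0768) − 1] / (1 − 3.87) ≈ 0.069576.

0.0696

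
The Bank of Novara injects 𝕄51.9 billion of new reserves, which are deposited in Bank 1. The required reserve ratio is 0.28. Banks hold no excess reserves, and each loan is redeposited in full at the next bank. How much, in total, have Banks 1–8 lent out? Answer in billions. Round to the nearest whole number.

Bank i lends (1 − rr)^i of the original deposit: Bank 1 lends 51.9·0.7200 = 37.3680, Bank 2 lends 51.9·0.7200² ≈ 26.9050, and so on.
Summing a geometric series: total = 51.9·[0.7200·(1 − 0.7200^8) / (1 − 0.7200)] ≈ 123.8188 billion.

𝕄124 billion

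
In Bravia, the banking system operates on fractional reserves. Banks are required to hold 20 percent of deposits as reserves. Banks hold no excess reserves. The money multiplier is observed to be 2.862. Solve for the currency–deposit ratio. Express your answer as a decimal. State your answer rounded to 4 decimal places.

Using m = 2.862. From m = (1 + c)/(c + rr + e), rearranging gives 1 + c = m·(c + rr + e), so c·(1 − m) = m·(rr + e) − 1.
Hence c = [m·(rr + e) − 1]/(1 − m) = [2.862 × (0.2 + 0) − 1] / (1 − 2.862) ≈ 0.229646.

0.2296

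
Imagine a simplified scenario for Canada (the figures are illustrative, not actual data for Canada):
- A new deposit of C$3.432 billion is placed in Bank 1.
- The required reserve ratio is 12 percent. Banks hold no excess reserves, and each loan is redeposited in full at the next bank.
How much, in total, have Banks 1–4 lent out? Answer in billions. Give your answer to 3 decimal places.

Bank i lends (1 − rr)^i of the original deposit: Bank 1 lends 3.432·0.8800 ≈ 3.0202, Bank 2 lends 3.432·0.8800² ≈ 2.6577, and so on.
Summing a geometric series: total = 3.432·[0.8800·(1 − 0.8800^4) / (1 − 0.8800)] ≈ 10.0749 billion.

C$10.075 billion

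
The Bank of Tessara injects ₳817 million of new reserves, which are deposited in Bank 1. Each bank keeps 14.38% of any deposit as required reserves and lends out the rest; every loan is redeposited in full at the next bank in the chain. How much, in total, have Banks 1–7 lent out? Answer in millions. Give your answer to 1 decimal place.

Bank i lends (1 − rr)^i of the original deposit: Bank 1 lends 817·0.8562 = 699.5154, Bank 2 lends 817·0.8562² ≈ 598.9251, and so on.
Summing a geometric series: total = 817·[0.8562·(1 − 0.8562^7) / (1 − 0.8562)] ≈ 3223.6669 million.

₳3223.7 million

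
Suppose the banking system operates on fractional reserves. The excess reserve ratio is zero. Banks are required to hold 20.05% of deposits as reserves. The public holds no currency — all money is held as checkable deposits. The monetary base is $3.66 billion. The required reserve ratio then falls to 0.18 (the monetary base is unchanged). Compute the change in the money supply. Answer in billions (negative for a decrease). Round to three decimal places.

Initially m₁ = 1 / (0.2005) ≈ 4.98753, so M₁ = 4.98753 × 3.66 ≈ 18.2544 billion.
After the change m₂ = 1 / (0.18) ≈ 5.55556, so M₂ = 5.55556 × 3.66 ≈ 20.3333 billion.
ΔM = M₂ − M₁ = 20.3333 − 18.2544 = 2.0789 billion.

$2.079 billion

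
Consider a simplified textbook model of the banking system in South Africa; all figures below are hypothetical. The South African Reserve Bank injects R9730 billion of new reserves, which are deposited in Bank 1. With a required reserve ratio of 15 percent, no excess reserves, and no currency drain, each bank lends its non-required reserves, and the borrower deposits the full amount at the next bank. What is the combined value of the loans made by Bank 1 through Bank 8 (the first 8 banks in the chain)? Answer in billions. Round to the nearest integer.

R40112 billion

Bank i lends (1 − rr)^i of the original deposit: Bank 1 lends 9730·0.8500 = 8270.5000, Bank 2 lends 9730·0.8500² = 7029.9250, and so on.
Summing a geometric series: total = 9730·[0.8500·(1 − 0.8500^8) / (1 − 0.8500)] ≈ 40112.4474 billion.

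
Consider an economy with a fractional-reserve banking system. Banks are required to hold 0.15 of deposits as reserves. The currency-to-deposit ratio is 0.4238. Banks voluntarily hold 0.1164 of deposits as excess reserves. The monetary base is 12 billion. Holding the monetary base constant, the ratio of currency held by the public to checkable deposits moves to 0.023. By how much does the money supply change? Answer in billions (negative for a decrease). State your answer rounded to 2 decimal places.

17.66 billion

Initially m₁ = (1 + 0.4238) / (0.15 + 0.1164 + 0.4238) ≈ 2.06288, so M₁ = 2.06288 × 12 ≈ 24.7546 billion.
After the change m₂ = (1 + 0.023) / (0.15 + 0.1164 + 0.023) ≈ 3.53490, so M₂ = 3.53490 × 12 = 42.4188 billion.
ΔM = M₂ − M₁ = 42.4188 − 24.7546 = 17.6642 billion.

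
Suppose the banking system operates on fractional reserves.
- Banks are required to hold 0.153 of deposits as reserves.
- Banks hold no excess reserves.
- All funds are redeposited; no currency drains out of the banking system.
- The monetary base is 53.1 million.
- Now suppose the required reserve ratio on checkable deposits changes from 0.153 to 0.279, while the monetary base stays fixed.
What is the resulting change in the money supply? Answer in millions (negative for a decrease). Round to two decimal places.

-156.74 million

Initially m₁ = 1 / (0.153) ≈ 6.53595, so M₁ = 6.53595 × 53.1 ≈ 347.0589 million.
After the change m₂ = 1 / (0.279) ≈ 3.58423, so M₂ = 3.58423 × 53.1 ≈ 190.3226 million.
ΔM = M₂ − M₁ = 190.3226 − 347.0589 = -156.7363 million.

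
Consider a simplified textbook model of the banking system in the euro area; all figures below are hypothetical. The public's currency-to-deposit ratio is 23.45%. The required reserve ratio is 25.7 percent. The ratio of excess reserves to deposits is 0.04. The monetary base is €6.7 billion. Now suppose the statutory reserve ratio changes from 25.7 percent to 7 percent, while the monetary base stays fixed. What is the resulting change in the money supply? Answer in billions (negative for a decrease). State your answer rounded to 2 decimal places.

Initially m₁ = (1 + 0.2345) / (0.257 + 0.04 + 0.2345) ≈ 2.3227, so M₁ = 2.3227 × 6.7 ≈ 15.5621 billion.
After the change m₂ = (1 + 0.2345) / (0.07 + 0.04 + 0.2345) ≈ 3.5835, so M₂ = 3.5835 × 6.7 ≈ 24.0095 billion.
ΔM = M₂ − M₁ = 24.0095 − 15.5621 = 8.4474 billion.

€8.45 billion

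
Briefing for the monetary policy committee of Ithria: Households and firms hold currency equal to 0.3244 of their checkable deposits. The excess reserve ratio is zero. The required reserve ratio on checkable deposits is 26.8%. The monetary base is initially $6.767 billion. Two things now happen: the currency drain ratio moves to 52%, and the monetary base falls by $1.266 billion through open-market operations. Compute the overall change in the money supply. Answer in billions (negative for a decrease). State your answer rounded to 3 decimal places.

Before: m₁ = (1 + 0.3244) / (0.268 + 0.3244) ≈ 2.23565, MB₁ = 6.767, so M₁ = 2.23565 × 6.767 ≈ 15.1286 billion.
After: m₂ = (1 + 0.52) / (0.268 + 0.52) ≈ 1.92893, MB₂ = 6.767 − 1.266 = 5.501, so M₂ = 1.92893 × 5.501 ≈ 10.611 billion.
ΔM = M₂ − M₁ = 10.611 − 15.1286 = -4.5176 billion.

-4.518 billion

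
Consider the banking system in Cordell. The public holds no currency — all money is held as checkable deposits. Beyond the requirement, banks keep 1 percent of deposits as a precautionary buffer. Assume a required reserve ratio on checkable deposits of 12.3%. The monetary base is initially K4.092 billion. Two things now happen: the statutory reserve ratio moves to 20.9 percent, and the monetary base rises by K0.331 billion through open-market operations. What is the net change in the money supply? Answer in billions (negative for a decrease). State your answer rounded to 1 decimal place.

Before: m₁ = 1 / (0.123 + 0.01) ≈ 7.5188, MB₁ = 4.092, so M₁ = 7.5188 × 4.092 ≈ 30.7669 billion.
After: m₂ = 1 / (0.209 + 0.01) ≈ 4.5662, MB₂ = 4.092 + 0.331 = 4.423, so M₂ = 4.5662 × 4.423 ≈ 20.1963 billion.
ΔM = M₂ − M₁ = 20.1963 − 30.7669 = -10.5706 billion.

-10.6 billion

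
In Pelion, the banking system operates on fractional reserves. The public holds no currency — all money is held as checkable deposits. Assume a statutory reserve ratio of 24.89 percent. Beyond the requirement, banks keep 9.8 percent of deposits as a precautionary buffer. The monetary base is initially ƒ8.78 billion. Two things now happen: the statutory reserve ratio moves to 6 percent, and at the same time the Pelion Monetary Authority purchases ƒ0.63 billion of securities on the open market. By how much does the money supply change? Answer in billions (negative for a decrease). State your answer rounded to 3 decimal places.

Before: m₁ = 1 / (0.2489 + 0.098) ≈ 2.88268, MB₁ = 8.78, so M₁ = 2.88268 × 8.78 ≈ 25.3099 billion.
After: m₂ = 1 / (0.06 + 0.098) ≈ 6.32911, MB₂ = 8.78 + 0.63 = 9.41, so M₂ = 6.32911 × 9.41 ≈ 59.5569 billion.
ΔM = M₂ − M₁ = 59.5569 − 25.3099 = 34.247 billion.

ƒ34.247 billion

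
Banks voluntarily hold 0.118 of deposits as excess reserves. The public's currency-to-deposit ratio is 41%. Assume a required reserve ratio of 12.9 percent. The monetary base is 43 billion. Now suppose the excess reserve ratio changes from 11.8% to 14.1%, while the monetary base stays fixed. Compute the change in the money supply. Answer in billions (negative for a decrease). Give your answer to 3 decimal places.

-3.121 billion

Initially m₁ = (1 + 0.41) / (0.129 + 0.118 + 0.41) ≈ 2.146119, so M₁ = 2.146119 × 43 ≈ 92.2831 billion.
After the change m₂ = (1 + 0.41) / (0.129 + 0.141 + 0.41) ≈ 2.073529, so M₂ = 2.073529 × 43 ≈ 89.1617 billion.
ΔM = M₂ − M₁ = 89.1617 − 92.2831 = -3.1214 billion.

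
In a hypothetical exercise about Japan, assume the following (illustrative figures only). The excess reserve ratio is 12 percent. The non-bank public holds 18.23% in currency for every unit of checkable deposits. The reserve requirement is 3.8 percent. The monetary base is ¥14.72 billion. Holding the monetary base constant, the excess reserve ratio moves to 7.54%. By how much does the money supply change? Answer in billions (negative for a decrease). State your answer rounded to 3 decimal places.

Initially m₁ = (1 + 0.1823) / (0.038 + 0.12 + 0.1823) ≈ 3.474287, so M₁ = 3.474287 × 14.72 ≈ 51.1415 billion.
After the change m₂ = (1 + 0.1823) / (0.038 + 0.0754 + 0.1823) ≈ 3.998309, so M₂ = 3.998309 × 14.72 ≈ 58.8551 billion.
ΔM = M₂ − M₁ = 58.8551 − 51.1415 = 7.7136 billion.

¥7.714 billion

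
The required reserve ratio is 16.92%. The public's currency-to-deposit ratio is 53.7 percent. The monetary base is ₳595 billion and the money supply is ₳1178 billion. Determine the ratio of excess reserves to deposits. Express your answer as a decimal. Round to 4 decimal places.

0.0701

Using m = M/MB = 1178/595 ≈ 1.979832. Since m = (1 + c)/(c + rr + e), the denominator satisfies c + rr + e = (1 + c)/m = (1 + 0.537) / 1.979832 ≈ 0.776328.
With c = 0.537 and rr = 0.1692, the ratio of excess reserves to deposits is 0.776328 − 0.537 − 0.1692 = 0.070128.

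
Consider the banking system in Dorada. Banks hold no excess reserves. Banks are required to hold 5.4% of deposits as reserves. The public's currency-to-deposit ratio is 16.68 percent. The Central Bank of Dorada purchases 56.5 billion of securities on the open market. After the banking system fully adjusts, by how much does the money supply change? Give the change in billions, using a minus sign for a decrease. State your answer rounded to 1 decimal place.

The money multiplier is m = (1 + c) / (rr + c) = (1 + 0.1668) / (0.054 + 0.1668) ≈ 5.2844.
The purchase adds 56.5 billion of base, so ΔM = m × ΔMB = 5.2844 × (+56.5) = 298.5686 billion.

298.6 billion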